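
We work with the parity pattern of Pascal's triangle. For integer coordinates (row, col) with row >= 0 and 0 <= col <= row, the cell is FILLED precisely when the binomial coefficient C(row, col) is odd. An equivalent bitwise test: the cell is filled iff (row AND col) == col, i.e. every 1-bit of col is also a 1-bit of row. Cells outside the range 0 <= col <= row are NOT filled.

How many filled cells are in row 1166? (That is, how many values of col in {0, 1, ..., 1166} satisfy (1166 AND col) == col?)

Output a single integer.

Answer: 32

Derivation:
1166 in binary = 10010001110
popcount(1166) = number of 1-bits in 10010001110 = 5
A col c satisfies (1166 AND c) == c iff every set bit of c is also set in 1166; each of the 5 set bits of 1166 can independently be on or off in c.
count = 2^5 = 32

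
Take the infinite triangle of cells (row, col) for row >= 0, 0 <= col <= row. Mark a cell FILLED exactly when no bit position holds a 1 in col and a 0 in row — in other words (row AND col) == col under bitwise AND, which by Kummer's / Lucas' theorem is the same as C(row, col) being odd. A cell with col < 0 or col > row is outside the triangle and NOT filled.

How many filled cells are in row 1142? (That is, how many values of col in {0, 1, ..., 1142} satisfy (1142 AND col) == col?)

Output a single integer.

Answer: 64

Derivation:
1142 in binary = 10001110110
popcount(1142) = number of 1-bits in 10001110110 = 6
A col c satisfies (1142 AND c) == c iff every set bit of c is also set in 1142; each of the 6 set bits of 1142 can independently be on or off in c.
count = 2^6 = 64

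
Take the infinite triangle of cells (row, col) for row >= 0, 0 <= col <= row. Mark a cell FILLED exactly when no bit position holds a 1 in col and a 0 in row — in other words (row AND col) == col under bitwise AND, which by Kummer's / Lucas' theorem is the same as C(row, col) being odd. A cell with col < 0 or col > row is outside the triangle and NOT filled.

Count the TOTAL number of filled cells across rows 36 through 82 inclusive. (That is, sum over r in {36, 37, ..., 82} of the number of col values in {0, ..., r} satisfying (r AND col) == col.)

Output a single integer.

r36=100100 pc2: +4 =4
r37=100101 pc3: +8 =12
r38=100110 pc3: +8 =20
r39=100111 pc4: +16 =36
r40=101000 pc2: +4 =40
r41=101001 pc3: +8 =48
r42=101010 pc3: +8 =56
r43=101011 pc4: +16 =72
r44=101100 pc3: +8 =80
r45=101101 pc4: +16 =96
r46=101110 pc4: +16 =112
r47=101111 pc5: +32 =144
r48=110000 pc2: +4 =148
r49=110001 pc3: +8 =156
r50=110010 pc3: +8 =164
r51=110011 pc4: +16 =180
r52=110100 pc3: +8 =188
r53=110101 pc4: +16 =204
r54=110110 pc4: +16 =220
r55=110111 pc5: +32 =252
r56=111000 pc3: +8 =260
r57=111001 pc4: +16 =276
r58=111010 pc4: +16 =292
r59=111011 pc5: +32 =324
r60=111100 pc4: +16 =340
r61=111101 pc5: +32 =372
r62=111110 pc5: +32 =404
r63=111111 pc6: +64 =468
r64=1000000 pc1: +2 =470
r65=1000001 pc2: +4 =474
r66=1000010 pc2: +4 =478
r67=1000011 pc3: +8 =486
r68=1000100 pc2: +4 =490
r69=1000101 pc3: +8 =498
r70=1000110 pc3: +8 =506
r71=1000111 pc4: +16 =522
r72=1001000 pc2: +4 =526
r73=1001001 pc3: +8 =534
r74=1001010 pc3: +8 =542
r75=1001011 pc4: +16 =558
r76=1001100 pc3: +8 =566
r77=1001101 pc4: +16 =582
r78=1001110 pc4: +16 =598
r79=1001111 pc5: +32 =630
r80=1010000 pc2: +4 =634
r81=1010001 pc3: +8 =642
r82=1010010 pc3: +8 =650

Answer: 650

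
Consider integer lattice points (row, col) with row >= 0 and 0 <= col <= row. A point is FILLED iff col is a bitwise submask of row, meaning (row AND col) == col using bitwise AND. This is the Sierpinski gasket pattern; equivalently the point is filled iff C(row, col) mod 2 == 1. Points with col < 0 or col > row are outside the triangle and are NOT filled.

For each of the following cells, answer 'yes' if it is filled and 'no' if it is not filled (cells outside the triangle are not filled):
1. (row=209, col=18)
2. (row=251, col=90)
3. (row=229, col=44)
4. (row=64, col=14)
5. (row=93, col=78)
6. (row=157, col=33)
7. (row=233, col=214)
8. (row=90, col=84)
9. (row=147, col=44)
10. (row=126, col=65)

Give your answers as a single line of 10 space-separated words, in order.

Answer: no yes no no no no no no no no

Derivation:
(209,18): row=0b11010001, col=0b10010, row AND col = 0b10000 = 16; 16 != 18 -> empty
(251,90): row=0b11111011, col=0b1011010, row AND col = 0b1011010 = 90; 90 == 90 -> filled
(229,44): row=0b11100101, col=0b101100, row AND col = 0b100100 = 36; 36 != 44 -> empty
(64,14): row=0b1000000, col=0b1110, row AND col = 0b0 = 0; 0 != 14 -> empty
(93,78): row=0b1011101, col=0b1001110, row AND col = 0b1001100 = 76; 76 != 78 -> empty
(157,33): row=0b10011101, col=0b100001, row AND col = 0b1 = 1; 1 != 33 -> empty
(233,214): row=0b11101001, col=0b11010110, row AND col = 0b11000000 = 192; 192 != 214 -> empty
(90,84): row=0b1011010, col=0b1010100, row AND col = 0b1010000 = 80; 80 != 84 -> empty
(147,44): row=0b10010011, col=0b101100, row AND col = 0b0 = 0; 0 != 44 -> empty
(126,65): row=0b1111110, col=0b1000001, row AND col = 0b1000000 = 64; 64 != 65 -> empty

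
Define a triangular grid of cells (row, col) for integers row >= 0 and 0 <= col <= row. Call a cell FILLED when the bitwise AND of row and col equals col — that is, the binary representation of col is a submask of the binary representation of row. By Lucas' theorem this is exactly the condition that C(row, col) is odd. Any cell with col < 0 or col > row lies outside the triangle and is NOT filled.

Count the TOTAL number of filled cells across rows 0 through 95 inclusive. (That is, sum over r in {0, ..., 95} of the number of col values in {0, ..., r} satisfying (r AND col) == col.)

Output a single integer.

r0=0 pc0: +1 =1
r1=1 pc1: +2 =3
r2=10 pc1: +2 =5
r3=11 pc2: +4 =9
r4=100 pc1: +2 =11
r5=101 pc2: +4 =15
r6=110 pc2: +4 =19
r7=111 pc3: +8 =27
r8=1000 pc1: +2 =29
r9=1001 pc2: +4 =33
r10=1010 pc2: +4 =37
r11=1011 pc3: +8 =45
r12=1100 pc2: +4 =49
r13=1101 pc3: +8 =57
r14=1110 pc3: +8 =65
r15=1111 pc4: +16 =81
r16=10000 pc1: +2 =83
r17=10001 pc2: +4 =87
r18=10010 pc2: +4 =91
r19=10011 pc3: +8 =99
r20=10100 pc2: +4 =103
r21=10101 pc3: +8 =111
r22=10110 pc3: +8 =119
r23=10111 pc4: +16 =135
r24=11000 pc2: +4 =139
r25=11001 pc3: +8 =147
r26=11010 pc3: +8 =155
r27=11011 pc4: +16 =171
r28=11100 pc3: +8 =179
r29=11101 pc4: +16 =195
r30=11110 pc4: +16 =211
r31=11111 pc5: +32 =243
r32=100000 pc1: +2 =245
r33=100001 pc2: +4 =249
r34=100010 pc2: +4 =253
r35=100011 pc3: +8 =261
r36=100100 pc2: +4 =265
r37=100101 pc3: +8 =273
r38=100110 pc3: +8 =281
r39=100111 pc4: +16 =297
r40=101000 pc2: +4 =301
r41=101001 pc3: +8 =309
r42=101010 pc3: +8 =317
r43=101011 pc4: +16 =333
r44=101100 pc3: +8 =341
r45=101101 pc4: +16 =357
r46=101110 pc4: +16 =373
r47=101111 pc5: +32 =405
r48=110000 pc2: +4 =409
r49=110001 pc3: +8 =417
r50=110010 pc3: +8 =425
r51=110011 pc4: +16 =441
r52=110100 pc3: +8 =449
r53=110101 pc4: +16 =465
r54=110110 pc4: +16 =481
r55=110111 pc5: +32 =513
r56=111000 pc3: +8 =521
r57=111001 pc4: +16 =537
r58=111010 pc4: +16 =553
r59=111011 pc5: +32 =585
r60=111100 pc4: +16 =601
r61=111101 pc5: +32 =633
r62=111110 pc5: +32 =665
r63=111111 pc6: +64 =729
r64=1000000 pc1: +2 =731
r65=1000001 pc2: +4 =735
r66=1000010 pc2: +4 =739
r67=1000011 pc3: +8 =747
r68=1000100 pc2: +4 =751
r69=1000101 pc3: +8 =759
r70=1000110 pc3: +8 =767
r71=1000111 pc4: +16 =783
r72=1001000 pc2: +4 =787
r73=1001001 pc3: +8 =795
r74=1001010 pc3: +8 =803
r75=1001011 pc4: +16 =819
r76=1001100 pc3: +8 =827
r77=1001101 pc4: +16 =843
r78=1001110 pc4: +16 =859
r79=1001111 pc5: +32 =891
r80=1010000 pc2: +4 =895
r81=1010001 pc3: +8 =903
r82=1010010 pc3: +8 =911
r83=1010011 pc4: +16 =927
r84=1010100 pc3: +8 =935
r85=1010101 pc4: +16 =951
r86=1010110 pc4: +16 =967
r87=1010111 pc5: +32 =999
r88=1011000 pc3: +8 =1007
r89=1011001 pc4: +16 =1023
r90=1011010 pc4: +16 =1039
r91=1011011 pc5: +32 =1071
r92=1011100 pc4: +16 =1087
r93=1011101 pc5: +32 =1119
r94=1011110 pc5: +32 =1151
r95=1011111 pc6: +64 =1215

Answer: 1215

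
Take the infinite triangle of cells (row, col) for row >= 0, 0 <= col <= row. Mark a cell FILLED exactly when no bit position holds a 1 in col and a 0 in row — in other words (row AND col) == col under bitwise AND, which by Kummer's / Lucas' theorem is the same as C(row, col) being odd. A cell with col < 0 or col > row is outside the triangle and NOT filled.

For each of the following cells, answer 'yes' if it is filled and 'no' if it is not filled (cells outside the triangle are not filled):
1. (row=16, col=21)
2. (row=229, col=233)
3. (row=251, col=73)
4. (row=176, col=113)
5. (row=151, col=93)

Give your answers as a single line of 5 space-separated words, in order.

Answer: no no yes no no

Derivation:
(16,21): col outside [0, 16] -> not filled
(229,233): col outside [0, 229] -> not filled
(251,73): row=0b11111011, col=0b1001001, row AND col = 0b1001001 = 73; 73 == 73 -> filled
(176,113): row=0b10110000, col=0b1110001, row AND col = 0b110000 = 48; 48 != 113 -> empty
(151,93): row=0b10010111, col=0b1011101, row AND col = 0b10101 = 21; 21 != 93 -> empty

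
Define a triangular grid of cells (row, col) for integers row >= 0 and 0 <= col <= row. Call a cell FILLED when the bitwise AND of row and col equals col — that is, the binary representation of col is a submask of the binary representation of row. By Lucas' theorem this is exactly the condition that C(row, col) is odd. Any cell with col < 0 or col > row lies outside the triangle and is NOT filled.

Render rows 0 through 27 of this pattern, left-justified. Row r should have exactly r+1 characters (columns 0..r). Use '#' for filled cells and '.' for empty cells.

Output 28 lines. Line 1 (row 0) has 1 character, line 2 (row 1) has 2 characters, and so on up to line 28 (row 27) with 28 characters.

Answer: #
##
#.#
####
#...#
##..##
#.#.#.#
########
#.......#
##......##
#.#.....#.#
####....####
#...#...#...#
##..##..##..##
#.#.#.#.#.#.#.#
################
#...............#
##..............##
#.#.............#.#
####............####
#...#...........#...#
##..##..........##..##
#.#.#.#.........#.#.#.#
########........########
#.......#.......#.......#
##......##......##......##
#.#.....#.#.....#.#.....#.#
####....####....####....####

Derivation:
r0=0: #
r1=1: ##
r2=10: #.#
r3=11: ####
r4=100: #...#
r5=101: ##..##
r6=110: #.#.#.#
r7=111: ########
r8=1000: #.......#
r9=1001: ##......##
r10=1010: #.#.....#.#
r11=1011: ####....####
r12=1100: #...#...#...#
r13=1101: ##..##..##..##
r14=1110: #.#.#.#.#.#.#.#
r15=1111: ################
r16=10000: #...............#
r17=10001: ##..............##
r18=10010: #.#.............#.#
r19=10011: ####............####
r20=10100: #...#...........#...#
r21=10101: ##..##..........##..##
r22=10110: #.#.#.#.........#.#.#.#
r23=10111: ########........########
r24=11000: #.......#.......#.......#
r25=11001: ##......##......##......##
r26=11010: #.#.....#.#.....#.#.....#.#
r27=11011: ####....####....####....####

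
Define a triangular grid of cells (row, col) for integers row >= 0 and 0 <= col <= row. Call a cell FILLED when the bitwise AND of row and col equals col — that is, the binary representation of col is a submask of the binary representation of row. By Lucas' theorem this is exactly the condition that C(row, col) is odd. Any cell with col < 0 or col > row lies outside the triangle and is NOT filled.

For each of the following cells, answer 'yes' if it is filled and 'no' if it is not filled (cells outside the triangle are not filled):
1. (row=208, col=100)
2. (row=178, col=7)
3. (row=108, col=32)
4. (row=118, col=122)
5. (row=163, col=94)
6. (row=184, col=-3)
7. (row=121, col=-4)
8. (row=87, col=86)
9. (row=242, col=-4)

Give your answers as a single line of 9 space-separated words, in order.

Answer: no no yes no no no no yes no

Derivation:
(208,100): row=0b11010000, col=0b1100100, row AND col = 0b1000000 = 64; 64 != 100 -> empty
(178,7): row=0b10110010, col=0b111, row AND col = 0b10 = 2; 2 != 7 -> empty
(108,32): row=0b1101100, col=0b100000, row AND col = 0b100000 = 32; 32 == 32 -> filled
(118,122): col outside [0, 118] -> not filled
(163,94): row=0b10100011, col=0b1011110, row AND col = 0b10 = 2; 2 != 94 -> empty
(184,-3): col outside [0, 184] -> not filled
(121,-4): col outside [0, 121] -> not filled
(87,86): row=0b1010111, col=0b1010110, row AND col = 0b1010110 = 86; 86 == 86 -> filled
(242,-4): col outside [0, 242] -> not filled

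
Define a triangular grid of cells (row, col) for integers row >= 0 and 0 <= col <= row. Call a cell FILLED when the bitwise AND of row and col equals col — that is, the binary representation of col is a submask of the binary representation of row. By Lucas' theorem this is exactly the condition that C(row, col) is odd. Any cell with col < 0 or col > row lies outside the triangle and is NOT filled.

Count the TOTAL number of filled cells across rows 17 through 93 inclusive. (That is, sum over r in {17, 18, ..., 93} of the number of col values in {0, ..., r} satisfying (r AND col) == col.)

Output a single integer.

r17=10001 pc2: +4 =4
r18=10010 pc2: +4 =8
r19=10011 pc3: +8 =16
r20=10100 pc2: +4 =20
r21=10101 pc3: +8 =28
r22=10110 pc3: +8 =36
r23=10111 pc4: +16 =52
r24=11000 pc2: +4 =56
r25=11001 pc3: +8 =64
r26=11010 pc3: +8 =72
r27=11011 pc4: +16 =88
r28=11100 pc3: +8 =96
r29=11101 pc4: +16 =112
r30=11110 pc4: +16 =128
r31=11111 pc5: +32 =160
r32=100000 pc1: +2 =162
r33=100001 pc2: +4 =166
r34=100010 pc2: +4 =170
r35=100011 pc3: +8 =178
r36=100100 pc2: +4 =182
r37=100101 pc3: +8 =190
r38=100110 pc3: +8 =198
r39=100111 pc4: +16 =214
r40=101000 pc2: +4 =218
r41=101001 pc3: +8 =226
r42=101010 pc3: +8 =234
r43=101011 pc4: +16 =250
r44=101100 pc3: +8 =258
r45=101101 pc4: +16 =274
r46=101110 pc4: +16 =290
r47=101111 pc5: +32 =322
r48=110000 pc2: +4 =326
r49=110001 pc3: +8 =334
r50=110010 pc3: +8 =342
r51=110011 pc4: +16 =358
r52=110100 pc3: +8 =366
r53=110101 pc4: +16 =382
r54=110110 pc4: +16 =398
r55=110111 pc5: +32 =430
r56=111000 pc3: +8 =438
r57=111001 pc4: +16 =454
r58=111010 pc4: +16 =470
r59=111011 pc5: +32 =502
r60=111100 pc4: +16 =518
r61=111101 pc5: +32 =550
r62=111110 pc5: +32 =582
r63=111111 pc6: +64 =646
r64=1000000 pc1: +2 =648
r65=1000001 pc2: +4 =652
r66=1000010 pc2: +4 =656
r67=1000011 pc3: +8 =664
r68=1000100 pc2: +4 =668
r69=1000101 pc3: +8 =676
r70=1000110 pc3: +8 =684
r71=1000111 pc4: +16 =700
r72=1001000 pc2: +4 =704
r73=1001001 pc3: +8 =712
r74=1001010 pc3: +8 =720
r75=1001011 pc4: +16 =736
r76=1001100 pc3: +8 =744
r77=1001101 pc4: +16 =760
r78=1001110 pc4: +16 =776
r79=1001111 pc5: +32 =808
r80=1010000 pc2: +4 =812
r81=1010001 pc3: +8 =820
r82=1010010 pc3: +8 =828
r83=1010011 pc4: +16 =844
r84=1010100 pc3: +8 =852
r85=1010101 pc4: +16 =868
r86=1010110 pc4: +16 =884
r87=1010111 pc5: +32 =916
r88=1011000 pc3: +8 =924
r89=1011001 pc4: +16 =940
r90=1011010 pc4: +16 =956
r91=1011011 pc5: +32 =988
r92=1011100 pc4: +16 =1004
r93=1011101 pc5: +32 =1036

Answer: 1036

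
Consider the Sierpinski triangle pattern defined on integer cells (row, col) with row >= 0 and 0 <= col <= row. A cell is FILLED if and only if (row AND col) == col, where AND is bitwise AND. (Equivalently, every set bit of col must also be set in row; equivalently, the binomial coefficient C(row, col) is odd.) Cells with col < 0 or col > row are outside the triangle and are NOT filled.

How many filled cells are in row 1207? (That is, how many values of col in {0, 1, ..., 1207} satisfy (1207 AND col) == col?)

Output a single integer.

Answer: 128

Derivation:
1207 in binary = 10010110111
popcount(1207) = number of 1-bits in 10010110111 = 7
A col c satisfies (1207 AND c) == c iff every set bit of c is also set in 1207; each of the 7 set bits of 1207 can independently be on or off in c.
count = 2^7 = 128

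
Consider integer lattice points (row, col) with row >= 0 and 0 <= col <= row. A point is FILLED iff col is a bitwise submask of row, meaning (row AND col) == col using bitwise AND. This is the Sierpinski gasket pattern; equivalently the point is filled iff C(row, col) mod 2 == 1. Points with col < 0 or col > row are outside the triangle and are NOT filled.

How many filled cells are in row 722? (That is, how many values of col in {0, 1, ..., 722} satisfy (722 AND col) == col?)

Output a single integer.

722 in binary = 1011010010
popcount(722) = number of 1-bits in 1011010010 = 5
A col c satisfies (722 AND c) == c iff every set bit of c is also set in 722; each of the 5 set bits of 722 can independently be on or off in c.
count = 2^5 = 32

Answer: 32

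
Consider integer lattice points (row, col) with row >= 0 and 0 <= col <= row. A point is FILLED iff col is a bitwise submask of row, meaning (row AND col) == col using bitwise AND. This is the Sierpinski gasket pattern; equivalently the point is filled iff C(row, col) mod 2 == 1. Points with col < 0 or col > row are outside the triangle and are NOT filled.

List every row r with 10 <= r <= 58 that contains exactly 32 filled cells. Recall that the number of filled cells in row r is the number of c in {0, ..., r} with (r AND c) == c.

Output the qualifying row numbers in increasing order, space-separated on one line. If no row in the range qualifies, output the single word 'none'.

Answer: 31 47 55

Derivation:
Row r has 2^popcount(r) filled cells, so we need popcount(r) = log2(32) = 5.
Scan r = 10..58 and keep those with exactly 5 one-bits:
r=10=1010 popcount=2 -> skip
r=11=1011 popcount=3 -> skip
r=12=1100 popcount=2 -> skip
r=13=1101 popcount=3 -> skip
r=14=1110 popcount=3 -> skip
r=15=1111 popcount=4 -> skip
r=16=10000 popcount=1 -> skip
r=17=10001 popcount=2 -> skip
r=18=10010 popcount=2 -> skip
r=19=10011 popcount=3 -> skip
r=20=10100 popcount=2 -> skip
r=21=10101 popcount=3 -> skip
r=22=10110 popcount=3 -> skip
r=23=10111 popcount=4 -> skip
r=24=11000 popcount=2 -> skip
r=25=11001 popcount=3 -> skip
r=26=11010 popcount=3 -> skip
r=27=11011 popcount=4 -> skip
r=28=11100 popcount=3 -> skip
r=29=11101 popcount=4 -> skip
r=30=11110 popcount=4 -> skip
r=31=11111 popcount=5 -> KEEP
r=32=100000 popcount=1 -> skip
r=33=100001 popcount=2 -> skip
r=34=100010 popcount=2 -> skip
r=35=100011 popcount=3 -> skip
r=36=100100 popcount=2 -> skip
r=37=100101 popcount=3 -> skip
r=38=100110 popcount=3 -> skip
r=39=100111 popcount=4 -> skip
r=40=101000 popcount=2 -> skip
r=41=101001 popcount=3 -> skip
r=42=101010 popcount=3 -> skip
r=43=101011 popcount=4 -> skip
r=44=101100 popcount=3 -> skip
r=45=101101 popcount=4 -> skip
r=46=101110 popcount=4 -> skip
r=47=101111 popcount=5 -> KEEP
r=48=110000 popcount=2 -> skip
r=49=110001 popcount=3 -> skip
r=50=110010 popcount=3 -> skip
r=51=110011 popcount=4 -> skip
r=52=110100 popcount=3 -> skip
r=53=110101 popcount=4 -> skip
r=54=110110 popcount=4 -> skip
r=55=110111 popcount=5 -> KEEP
r=56=111000 popcount=3 -> skip
r=57=111001 popcount=4 -> skip
r=58=111010 popcount=4 -> skip
Kept rows: 31 47 55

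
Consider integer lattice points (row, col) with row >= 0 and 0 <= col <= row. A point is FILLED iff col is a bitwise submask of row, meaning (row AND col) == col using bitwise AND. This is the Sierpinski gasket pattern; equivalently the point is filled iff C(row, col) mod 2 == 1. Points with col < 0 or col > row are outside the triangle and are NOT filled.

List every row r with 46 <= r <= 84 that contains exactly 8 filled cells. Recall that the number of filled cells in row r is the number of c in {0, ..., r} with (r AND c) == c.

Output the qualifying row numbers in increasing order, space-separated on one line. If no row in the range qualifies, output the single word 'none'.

Row r has 2^popcount(r) filled cells, so we need popcount(r) = log2(8) = 3.
Scan r = 46..84 and keep those with exactly 3 one-bits:
r=46=101110 popcount=4 -> skip
r=47=101111 popcount=5 -> skip
r=48=110000 popcount=2 -> skip
r=49=110001 popcount=3 -> KEEP
r=50=110010 popcount=3 -> KEEP
r=51=110011 popcount=4 -> skip
r=52=110100 popcount=3 -> KEEP
r=53=110101 popcount=4 -> skip
r=54=110110 popcount=4 -> skip
r=55=110111 popcount=5 -> skip
r=56=111000 popcount=3 -> KEEP
r=57=111001 popcount=4 -> skip
r=58=111010 popcount=4 -> skip
r=59=111011 popcount=5 -> skip
r=60=111100 popcount=4 -> skip
r=61=111101 popcount=5 -> skip
r=62=111110 popcount=5 -> skip
r=63=111111 popcount=6 -> skip
r=64=1000000 popcount=1 -> skip
r=65=1000001 popcount=2 -> skip
r=66=1000010 popcount=2 -> skip
r=67=1000011 popcount=3 -> KEEP
r=68=1000100 popcount=2 -> skip
r=69=1000101 popcount=3 -> KEEP
r=70=1000110 popcount=3 -> KEEP
r=71=1000111 popcount=4 -> skip
r=72=1001000 popcount=2 -> skip
r=73=1001001 popcount=3 -> KEEP
r=74=1001010 popcount=3 -> KEEP
r=75=1001011 popcount=4 -> skip
r=76=1001100 popcount=3 -> KEEP
r=77=1001101 popcount=4 -> skip
r=78=1001110 popcount=4 -> skip
r=79=1001111 popcount=5 -> skip
r=80=1010000 popcount=2 -> skip
r=81=1010001 popcount=3 -> KEEP
r=82=1010010 popcount=3 -> KEEP
r=83=1010011 popcount=4 -> skip
r=84=1010100 popcount=3 -> KEEP
Kept rows: 49 50 52 56 67 69 70 73 74 76 81 82 84

Answer: 49 50 52 56 67 69 70 73 74 76 81 82 84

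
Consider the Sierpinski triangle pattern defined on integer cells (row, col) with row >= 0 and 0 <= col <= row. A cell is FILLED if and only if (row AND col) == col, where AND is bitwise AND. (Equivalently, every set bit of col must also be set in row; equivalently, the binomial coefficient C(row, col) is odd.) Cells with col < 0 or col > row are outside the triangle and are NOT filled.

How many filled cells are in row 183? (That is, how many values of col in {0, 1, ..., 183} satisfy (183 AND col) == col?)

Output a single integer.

183 in binary = 10110111
popcount(183) = number of 1-bits in 10110111 = 6
A col c satisfies (183 AND c) == c iff every set bit of c is also set in 183; each of the 6 set bits of 183 can independently be on or off in c.
count = 2^6 = 64

Answer: 64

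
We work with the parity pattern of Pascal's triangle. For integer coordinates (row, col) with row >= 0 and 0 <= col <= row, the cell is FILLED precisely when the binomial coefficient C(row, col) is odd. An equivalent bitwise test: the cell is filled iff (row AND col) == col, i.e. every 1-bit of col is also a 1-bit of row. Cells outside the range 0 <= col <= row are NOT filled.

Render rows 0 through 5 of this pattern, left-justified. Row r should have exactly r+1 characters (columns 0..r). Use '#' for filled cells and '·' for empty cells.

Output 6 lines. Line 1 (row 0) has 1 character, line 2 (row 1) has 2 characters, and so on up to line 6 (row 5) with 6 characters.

Answer: #
##
#·#
####
#···#
##··##

Derivation:
r0=0: #
r1=1: ##
r2=10: #·#
r3=11: ####
r4=100: #···#
r5=101: ##··##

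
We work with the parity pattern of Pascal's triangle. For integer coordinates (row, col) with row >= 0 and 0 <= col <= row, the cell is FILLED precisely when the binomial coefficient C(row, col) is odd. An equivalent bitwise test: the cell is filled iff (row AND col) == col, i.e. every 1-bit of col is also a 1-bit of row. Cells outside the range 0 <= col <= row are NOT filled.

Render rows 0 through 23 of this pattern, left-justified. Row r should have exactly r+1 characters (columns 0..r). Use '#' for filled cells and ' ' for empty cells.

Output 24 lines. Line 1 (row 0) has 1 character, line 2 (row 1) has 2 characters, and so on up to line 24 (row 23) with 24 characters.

r0=0: #
r1=1: ##
r2=10: # #
r3=11: ####
r4=100: #   #
r5=101: ##  ##
r6=110: # # # #
r7=111: ########
r8=1000: #       #
r9=1001: ##      ##
r10=1010: # #     # #
r11=1011: ####    ####
r12=1100: #   #   #   #
r13=1101: ##  ##  ##  ##
r14=1110: # # # # # # # #
r15=1111: ################
r16=10000: #               #
r17=10001: ##              ##
r18=10010: # #             # #
r19=10011: ####            ####
r20=10100: #   #           #   #
r21=10101: ##  ##          ##  ##
r22=10110: # # # #         # # # #
r23=10111: ########        ########

Answer: #
##
# #
####
#   #
##  ##
# # # #
########
#       #
##      ##
# #     # #
####    ####
#   #   #   #
##  ##  ##  ##
# # # # # # # #
################
#               #
##              ##
# #             # #
####            ####
#   #           #   #
##  ##          ##  ##
# # # #         # # # #
########        ########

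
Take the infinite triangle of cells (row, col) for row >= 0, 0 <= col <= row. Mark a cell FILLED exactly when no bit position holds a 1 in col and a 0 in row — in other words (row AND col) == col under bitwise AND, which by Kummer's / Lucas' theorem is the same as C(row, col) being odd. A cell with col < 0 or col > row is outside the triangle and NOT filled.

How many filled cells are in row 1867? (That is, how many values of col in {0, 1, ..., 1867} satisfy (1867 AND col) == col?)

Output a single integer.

Answer: 128

Derivation:
1867 in binary = 11101001011
popcount(1867) = number of 1-bits in 11101001011 = 7
A col c satisfies (1867 AND c) == c iff every set bit of c is also set in 1867; each of the 7 set bits of 1867 can independently be on or off in c.
count = 2^7 = 128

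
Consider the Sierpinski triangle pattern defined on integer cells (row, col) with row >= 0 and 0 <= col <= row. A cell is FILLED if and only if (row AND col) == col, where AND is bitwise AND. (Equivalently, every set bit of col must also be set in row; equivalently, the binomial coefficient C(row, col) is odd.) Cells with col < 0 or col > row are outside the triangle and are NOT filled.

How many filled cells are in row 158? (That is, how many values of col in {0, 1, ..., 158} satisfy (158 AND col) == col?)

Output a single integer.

158 in binary = 10011110
popcount(158) = number of 1-bits in 10011110 = 5
A col c satisfies (158 AND c) == c iff every set bit of c is also set in 158; each of the 5 set bits of 158 can independently be on or off in c.
count = 2^5 = 32

Answer: 32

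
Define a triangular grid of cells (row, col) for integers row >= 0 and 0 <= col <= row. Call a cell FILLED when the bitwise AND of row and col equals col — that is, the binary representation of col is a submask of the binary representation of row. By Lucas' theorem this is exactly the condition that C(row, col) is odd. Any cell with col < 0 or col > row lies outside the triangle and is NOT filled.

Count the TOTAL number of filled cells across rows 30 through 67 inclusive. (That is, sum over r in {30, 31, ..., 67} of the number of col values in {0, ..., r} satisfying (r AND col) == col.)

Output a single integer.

r30=11110 pc4: +16 =16
r31=11111 pc5: +32 =48
r32=100000 pc1: +2 =50
r33=100001 pc2: +4 =54
r34=100010 pc2: +4 =58
r35=100011 pc3: +8 =66
r36=100100 pc2: +4 =70
r37=100101 pc3: +8 =78
r38=100110 pc3: +8 =86
r39=100111 pc4: +16 =102
r40=101000 pc2: +4 =106
r41=101001 pc3: +8 =114
r42=101010 pc3: +8 =122
r43=101011 pc4: +16 =138
r44=101100 pc3: +8 =146
r45=101101 pc4: +16 =162
r46=101110 pc4: +16 =178
r47=101111 pc5: +32 =210
r48=110000 pc2: +4 =214
r49=110001 pc3: +8 =222
r50=110010 pc3: +8 =230
r51=110011 pc4: +16 =246
r52=110100 pc3: +8 =254
r53=110101 pc4: +16 =270
r54=110110 pc4: +16 =286
r55=110111 pc5: +32 =318
r56=111000 pc3: +8 =326
r57=111001 pc4: +16 =342
r58=111010 pc4: +16 =358
r59=111011 pc5: +32 =390
r60=111100 pc4: +16 =406
r61=111101 pc5: +32 =438
r62=111110 pc5: +32 =470
r63=111111 pc6: +64 =534
r64=1000000 pc1: +2 =536
r65=1000001 pc2: +4 =540
r66=1000010 pc2: +4 =544
r67=1000011 pc3: +8 =552

Answer: 552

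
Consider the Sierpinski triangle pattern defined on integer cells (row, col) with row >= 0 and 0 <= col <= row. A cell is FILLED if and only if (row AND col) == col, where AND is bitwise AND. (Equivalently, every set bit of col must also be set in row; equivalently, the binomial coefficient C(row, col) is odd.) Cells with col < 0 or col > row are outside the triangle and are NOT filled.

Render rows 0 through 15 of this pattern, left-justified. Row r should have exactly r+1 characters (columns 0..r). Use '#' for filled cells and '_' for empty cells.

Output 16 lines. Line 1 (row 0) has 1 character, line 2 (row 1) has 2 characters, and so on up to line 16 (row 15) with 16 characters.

Answer: #
##
#_#
####
#___#
##__##
#_#_#_#
########
#_______#
##______##
#_#_____#_#
####____####
#___#___#___#
##__##__##__##
#_#_#_#_#_#_#_#
################

Derivation:
r0=0: #
r1=1: ##
r2=10: #_#
r3=11: ####
r4=100: #___#
r5=101: ##__##
r6=110: #_#_#_#
r7=111: ########
r8=1000: #_______#
r9=1001: ##______##
r10=1010: #_#_____#_#
r11=1011: ####____####
r12=1100: #___#___#___#
r13=1101: ##__##__##__##
r14=1110: #_#_#_#_#_#_#_#
r15=1111: ################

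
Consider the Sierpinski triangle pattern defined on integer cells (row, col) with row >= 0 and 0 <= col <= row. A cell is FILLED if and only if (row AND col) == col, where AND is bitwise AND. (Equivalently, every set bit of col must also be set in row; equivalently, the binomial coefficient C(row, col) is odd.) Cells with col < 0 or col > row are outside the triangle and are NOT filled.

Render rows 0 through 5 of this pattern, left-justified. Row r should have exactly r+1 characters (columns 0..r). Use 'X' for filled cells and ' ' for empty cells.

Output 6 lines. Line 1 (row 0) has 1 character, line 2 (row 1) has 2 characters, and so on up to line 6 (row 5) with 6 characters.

Answer: X
XX
X X
XXXX
X   X
XX  XX

Derivation:
r0=0: X
r1=1: XX
r2=10: X X
r3=11: XXXX
r4=100: X   X
r5=101: XX  XX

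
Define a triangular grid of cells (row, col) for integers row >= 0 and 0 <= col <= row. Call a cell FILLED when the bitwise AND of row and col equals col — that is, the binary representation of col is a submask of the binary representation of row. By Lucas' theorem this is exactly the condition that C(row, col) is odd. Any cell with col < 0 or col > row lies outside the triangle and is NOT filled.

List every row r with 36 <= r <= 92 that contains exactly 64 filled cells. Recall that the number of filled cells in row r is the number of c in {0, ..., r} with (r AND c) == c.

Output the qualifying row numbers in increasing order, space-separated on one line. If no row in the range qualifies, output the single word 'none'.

Row r has 2^popcount(r) filled cells, so we need popcount(r) = log2(64) = 6.
Scan r = 36..92 and keep those with exactly 6 one-bits:
r=36=100100 popcount=2 -> skip
r=37=100101 popcount=3 -> skip
r=38=100110 popcount=3 -> skip
r=39=100111 popcount=4 -> skip
r=40=101000 popcount=2 -> skip
r=41=101001 popcount=3 -> skip
r=42=101010 popcount=3 -> skip
r=43=101011 popcount=4 -> skip
r=44=101100 popcount=3 -> skip
r=45=101101 popcount=4 -> skip
r=46=101110 popcount=4 -> skip
r=47=101111 popcount=5 -> skip
r=48=110000 popcount=2 -> skip
r=49=110001 popcount=3 -> skip
r=50=110010 popcount=3 -> skip
r=51=110011 popcount=4 -> skip
r=52=110100 popcount=3 -> skip
r=53=110101 popcount=4 -> skip
r=54=110110 popcount=4 -> skip
r=55=110111 popcount=5 -> skip
r=56=111000 popcount=3 -> skip
r=57=111001 popcount=4 -> skip
r=58=111010 popcount=4 -> skip
r=59=111011 popcount=5 -> skip
r=60=111100 popcount=4 -> skip
r=61=111101 popcount=5 -> skip
r=62=111110 popcount=5 -> skip
r=63=111111 popcount=6 -> KEEP
r=64=1000000 popcount=1 -> skip
r=65=1000001 popcount=2 -> skip
r=66=1000010 popcount=2 -> skip
r=67=1000011 popcount=3 -> skip
r=68=1000100 popcount=2 -> skip
r=69=1000101 popcount=3 -> skip
r=70=1000110 popcount=3 -> skip
r=71=1000111 popcount=4 -> skip
r=72=1001000 popcount=2 -> skip
r=73=1001001 popcount=3 -> skip
r=74=1001010 popcount=3 -> skip
r=75=1001011 popcount=4 -> skip
r=76=1001100 popcount=3 -> skip
r=77=1001101 popcount=4 -> skip
r=78=1001110 popcount=4 -> skip
r=79=1001111 popcount=5 -> skip
r=80=1010000 popcount=2 -> skip
r=81=1010001 popcount=3 -> skip
r=82=1010010 popcount=3 -> skip
r=83=1010011 popcount=4 -> skip
r=84=1010100 popcount=3 -> skip
r=85=1010101 popcount=4 -> skip
r=86=1010110 popcount=4 -> skip
r=87=1010111 popcount=5 -> skip
r=88=1011000 popcount=3 -> skip
r=89=1011001 popcount=4 -> skip
r=90=1011010 popcount=4 -> skip
r=91=1011011 popcount=5 -> skip
r=92=1011100 popcount=4 -> skip
Kept rows: 63

Answer: 63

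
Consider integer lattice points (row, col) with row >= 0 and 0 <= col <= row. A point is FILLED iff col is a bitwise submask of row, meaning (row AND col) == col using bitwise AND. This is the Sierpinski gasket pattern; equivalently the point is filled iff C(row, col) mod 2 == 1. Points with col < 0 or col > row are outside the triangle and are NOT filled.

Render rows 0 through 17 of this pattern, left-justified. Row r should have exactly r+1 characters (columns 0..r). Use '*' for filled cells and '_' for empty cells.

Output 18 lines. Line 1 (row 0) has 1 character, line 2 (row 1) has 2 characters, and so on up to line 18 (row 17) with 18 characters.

r0=0: *
r1=1: **
r2=10: *_*
r3=11: ****
r4=100: *___*
r5=101: **__**
r6=110: *_*_*_*
r7=111: ********
r8=1000: *_______*
r9=1001: **______**
r10=1010: *_*_____*_*
r11=1011: ****____****
r12=1100: *___*___*___*
r13=1101: **__**__**__**
r14=1110: *_*_*_*_*_*_*_*
r15=1111: ****************
r16=10000: *_______________*
r17=10001: **______________**

Answer: *
**
*_*
****
*___*
**__**
*_*_*_*
********
*_______*
**______**
*_*_____*_*
****____****
*___*___*___*
**__**__**__**
*_*_*_*_*_*_*_*
****************
*_______________*
**______________**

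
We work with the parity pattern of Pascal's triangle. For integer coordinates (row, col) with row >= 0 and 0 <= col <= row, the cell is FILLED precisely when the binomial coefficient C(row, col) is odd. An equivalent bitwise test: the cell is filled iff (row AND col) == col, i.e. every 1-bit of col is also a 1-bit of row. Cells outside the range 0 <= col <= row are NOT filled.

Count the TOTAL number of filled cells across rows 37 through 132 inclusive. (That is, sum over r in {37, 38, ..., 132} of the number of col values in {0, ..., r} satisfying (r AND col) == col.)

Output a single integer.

Answer: 1944

Derivation:
r37=100101 pc3: +8 =8
r38=100110 pc3: +8 =16
r39=100111 pc4: +16 =32
r40=101000 pc2: +4 =36
r41=101001 pc3: +8 =44
r42=101010 pc3: +8 =52
r43=101011 pc4: +16 =68
r44=101100 pc3: +8 =76
r45=101101 pc4: +16 =92
r46=101110 pc4: +16 =108
r47=101111 pc5: +32 =140
r48=110000 pc2: +4 =144
r49=110001 pc3: +8 =152
r50=110010 pc3: +8 =160
r51=110011 pc4: +16 =176
r52=110100 pc3: +8 =184
r53=110101 pc4: +16 =200
r54=110110 pc4: +16 =216
r55=110111 pc5: +32 =248
r56=111000 pc3: +8 =256
r57=111001 pc4: +16 =272
r58=111010 pc4: +16 =288
r59=111011 pc5: +32 =320
r60=111100 pc4: +16 =336
r61=111101 pc5: +32 =368
r62=111110 pc5: +32 =400
r63=111111 pc6: +64 =464
r64=1000000 pc1: +2 =466
r65=1000001 pc2: +4 =470
r66=1000010 pc2: +4 =474
r67=1000011 pc3: +8 =482
r68=1000100 pc2: +4 =486
r69=1000101 pc3: +8 =494
r70=1000110 pc3: +8 =502
r71=1000111 pc4: +16 =518
r72=1001000 pc2: +4 =522
r73=1001001 pc3: +8 =530
r74=1001010 pc3: +8 =538
r75=1001011 pc4: +16 =554
r76=1001100 pc3: +8 =562
r77=1001101 pc4: +16 =578
r78=1001110 pc4: +16 =594
r79=1001111 pc5: +32 =626
r80=1010000 pc2: +4 =630
r81=1010001 pc3: +8 =638
r82=1010010 pc3: +8 =646
r83=1010011 pc4: +16 =662
r84=1010100 pc3: +8 =670
r85=1010101 pc4: +16 =686
r86=1010110 pc4: +16 =702
r87=1010111 pc5: +32 =734
r88=1011000 pc3: +8 =742
r89=1011001 pc4: +16 =758
r90=1011010 pc4: +16 =774
r91=1011011 pc5: +32 =806
r92=1011100 pc4: +16 =822
r93=1011101 pc5: +32 =854
r94=1011110 pc5: +32 =886
r95=1011111 pc6: +64 =950
r96=1100000 pc2: +4 =954
r97=1100001 pc3: +8 =962
r98=1100010 pc3: +8 =970
r99=1100011 pc4: +16 =986
r100=1100100 pc3: +8 =994
r101=1100101 pc4: +16 =1010
r102=1100110 pc4: +16 =1026
r103=1100111 pc5: +32 =1058
r104=1101000 pc3: +8 =1066
r105=1101001 pc4: +16 =1082
r106=1101010 pc4: +16 =1098
r107=1101011 pc5: +32 =1130
r108=1101100 pc4: +16 =1146
r109=1101101 pc5: +32 =1178
r110=1101110 pc5: +32 =1210
r111=1101111 pc6: +64 =1274
r112=1110000 pc3: +8 =1282
r113=1110001 pc4: +16 =1298
r114=1110010 pc4: +16 =1314
r115=1110011 pc5: +32 =1346
r116=1110100 pc4: +16 =1362
r117=1110101 pc5: +32 =1394
r118=1110110 pc5: +32 =1426
r119=1110111 pc6: +64 =1490
r120=1111000 pc4: +16 =1506
r121=1111001 pc5: +32 =1538
r122=1111010 pc5: +32 =1570
r123=1111011 pc6: +64 =1634
r124=1111100 pc5: +32 =1666
r125=1111101 pc6: +64 =1730
r126=1111110 pc6: +64 =1794
r127=1111111 pc7: +128 =1922
r128=10000000 pc1: +2 =1924
r129=10000001 pc2: +4 =1928
r130=10000010 pc2: +4 =1932
r131=10000011 pc3: +8 =1940
r132=10000100 pc2: +4 =1944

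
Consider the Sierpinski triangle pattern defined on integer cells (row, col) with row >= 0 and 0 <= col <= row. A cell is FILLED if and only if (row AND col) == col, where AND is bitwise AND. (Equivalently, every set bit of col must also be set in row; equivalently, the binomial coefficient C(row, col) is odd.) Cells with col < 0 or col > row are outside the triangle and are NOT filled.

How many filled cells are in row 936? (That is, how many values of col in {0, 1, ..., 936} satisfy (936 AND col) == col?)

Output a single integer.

936 in binary = 1110101000
popcount(936) = number of 1-bits in 1110101000 = 5
A col c satisfies (936 AND c) == c iff every set bit of c is also set in 936; each of the 5 set bits of 936 can independently be on or off in c.
count = 2^5 = 32

Answer: 32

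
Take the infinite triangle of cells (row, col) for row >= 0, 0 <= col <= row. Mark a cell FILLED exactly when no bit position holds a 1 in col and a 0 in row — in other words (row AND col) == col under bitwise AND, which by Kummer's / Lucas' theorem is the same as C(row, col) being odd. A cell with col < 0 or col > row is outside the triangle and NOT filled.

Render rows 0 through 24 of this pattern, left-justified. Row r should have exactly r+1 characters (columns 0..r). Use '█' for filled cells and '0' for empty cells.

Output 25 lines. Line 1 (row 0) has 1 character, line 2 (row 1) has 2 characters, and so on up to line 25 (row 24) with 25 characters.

Answer: █
██
█0█
████
█000█
██00██
█0█0█0█
████████
█0000000█
██000000██
█0█00000█0█
████0000████
█000█000█000█
██00██00██00██
█0█0█0█0█0█0█0█
████████████████
█000000000000000█
██00000000000000██
█0█0000000000000█0█
████000000000000████
█000█00000000000█000█
██00██0000000000██00██
█0█0█0█000000000█0█0█0█
████████00000000████████
█0000000█0000000█0000000█

Derivation:
r0=0: █
r1=1: ██
r2=10: █0█
r3=11: ████
r4=100: █000█
r5=101: ██00██
r6=110: █0█0█0█
r7=111: ████████
r8=1000: █0000000█
r9=1001: ██000000██
r10=1010: █0█00000█0█
r11=1011: ████0000████
r12=1100: █000█000█000█
r13=1101: ██00██00██00██
r14=1110: █0█0█0█0█0█0█0█
r15=1111: ████████████████
r16=10000: █000000000000000█
r17=10001: ██00000000000000██
r18=10010: █0█0000000000000█0█
r19=10011: ████000000000000████
r20=10100: █000█00000000000█000█
r21=10101: ██00██0000000000██00██
r22=10110: █0█0█0█000000000█0█0█0█
r23=10111: ████████00000000████████
r24=11000: █0000000█0000000█0000000█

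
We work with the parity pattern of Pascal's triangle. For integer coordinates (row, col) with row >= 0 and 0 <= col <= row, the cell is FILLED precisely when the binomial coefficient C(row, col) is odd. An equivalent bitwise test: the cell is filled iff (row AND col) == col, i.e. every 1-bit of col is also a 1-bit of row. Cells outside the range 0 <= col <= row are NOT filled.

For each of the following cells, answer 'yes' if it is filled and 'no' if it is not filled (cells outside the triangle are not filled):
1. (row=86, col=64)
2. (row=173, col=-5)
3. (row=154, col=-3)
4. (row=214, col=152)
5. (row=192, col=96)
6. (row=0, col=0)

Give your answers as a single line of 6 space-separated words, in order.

Answer: yes no no no no yes

Derivation:
(86,64): row=0b1010110, col=0b1000000, row AND col = 0b1000000 = 64; 64 == 64 -> filled
(173,-5): col outside [0, 173] -> not filled
(154,-3): col outside [0, 154] -> not filled
(214,152): row=0b11010110, col=0b10011000, row AND col = 0b10010000 = 144; 144 != 152 -> empty
(192,96): row=0b11000000, col=0b1100000, row AND col = 0b1000000 = 64; 64 != 96 -> empty
(0,0): row=0b0, col=0b0, row AND col = 0b0 = 0; 0 == 0 -> filled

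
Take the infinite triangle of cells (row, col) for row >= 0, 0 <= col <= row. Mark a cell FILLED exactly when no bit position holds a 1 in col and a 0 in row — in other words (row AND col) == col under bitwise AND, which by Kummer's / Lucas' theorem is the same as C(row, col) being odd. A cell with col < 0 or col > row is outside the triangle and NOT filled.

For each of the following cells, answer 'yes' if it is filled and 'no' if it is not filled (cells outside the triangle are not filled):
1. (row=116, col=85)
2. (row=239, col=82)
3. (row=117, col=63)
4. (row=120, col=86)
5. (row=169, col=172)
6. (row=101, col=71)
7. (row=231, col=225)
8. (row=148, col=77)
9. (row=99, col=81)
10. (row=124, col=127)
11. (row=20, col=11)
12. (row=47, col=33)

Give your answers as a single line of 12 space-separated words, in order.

Answer: no no no no no no yes no no no no yes

Derivation:
(116,85): row=0b1110100, col=0b1010101, row AND col = 0b1010100 = 84; 84 != 85 -> empty
(239,82): row=0b11101111, col=0b1010010, row AND col = 0b1000010 = 66; 66 != 82 -> empty
(117,63): row=0b1110101, col=0b111111, row AND col = 0b110101 = 53; 53 != 63 -> empty
(120,86): row=0b1111000, col=0b1010110, row AND col = 0b1010000 = 80; 80 != 86 -> empty
(169,172): col outside [0, 169] -> not filled
(101,71): row=0b1100101, col=0b1000111, row AND col = 0b1000101 = 69; 69 != 71 -> empty
(231,225): row=0b11100111, col=0b11100001, row AND col = 0b11100001 = 225; 225 == 225 -> filled
(148,77): row=0b10010100, col=0b1001101, row AND col = 0b100 = 4; 4 != 77 -> empty
(99,81): row=0b1100011, col=0b1010001, row AND col = 0b1000001 = 65; 65 != 81 -> empty
(124,127): col outside [0, 124] -> not filled
(20,11): row=0b10100, col=0b1011, row AND col = 0b0 = 0; 0 != 11 -> empty
(47,33): row=0b101111, col=0b100001, row AND col = 0b100001 = 33; 33 == 33 -> filled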